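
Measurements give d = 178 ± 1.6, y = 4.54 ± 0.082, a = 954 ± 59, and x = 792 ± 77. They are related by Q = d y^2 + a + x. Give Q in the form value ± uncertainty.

5410 ± 168

Let p = d·y^2 = 3670. δp/p = √((1·δd/d)² + (2·δy/y)²) = √(8.08e-05 + 0.00130) = 0.0372, so δp = 137.
Q = p + a + x: δQ = √(δp² + δa² + δx²) = √(18700 + 3480 + 5930) = 168
Q = 5410.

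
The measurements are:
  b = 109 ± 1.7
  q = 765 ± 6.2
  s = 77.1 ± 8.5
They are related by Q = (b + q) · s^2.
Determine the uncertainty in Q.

Let u = b + q = 874. δu = √(δb² + δq²) = √(2.89 + 38.4) = 6.43, so δu/u = 0.00736.
Q is then a monomial in u, s:
δQ/Q = √((δu/u)² + (2·δs/s)²) = √(5.41e-05 + 0.0486) = 0.221
Q = 5.2e+06, so δQ = 0.221 × 5.2e+06 = 1.15e+06.

1.15e+06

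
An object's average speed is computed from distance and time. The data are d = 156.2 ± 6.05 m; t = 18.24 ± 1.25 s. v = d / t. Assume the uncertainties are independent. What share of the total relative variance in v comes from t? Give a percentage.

75.8%

(δv/v)² = (1·δd/d)² + (-1·δt/t)²
  d term: (1×0.0387)² = 0.00150
  t term: (-1×0.0685)² = 0.00470
Total = 0.00620. Share from t = 0.00470/0.00620 = 0.758.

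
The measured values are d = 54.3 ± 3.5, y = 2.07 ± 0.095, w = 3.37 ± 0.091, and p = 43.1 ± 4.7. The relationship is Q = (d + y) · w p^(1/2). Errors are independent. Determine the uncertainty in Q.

108

Let u = d + y = 56.4. δu = √(δd² + δy²) = √(12.2 + 0.00903) = 3.50, so δu/u = 0.0621.
Q is then a monomial in u, w, p:
δQ/Q = √((δu/u)² + (1·δw/w)² + (½·δp/p)²) = √(0.00386 + 0.000729 + 0.00297) = 0.0869
Q = 1250, so δQ = 0.0869 × 1250 = 108.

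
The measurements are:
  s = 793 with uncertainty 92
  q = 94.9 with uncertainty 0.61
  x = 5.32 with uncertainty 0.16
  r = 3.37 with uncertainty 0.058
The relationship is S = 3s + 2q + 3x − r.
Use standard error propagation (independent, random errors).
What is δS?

276

For a sum/difference, combine absolute errors in quadrature:
  (3·δs)² = 76200;  (2·δq)² = 1.49;  (3·δx)² = 0.230;  (δr)² = 0.00336
δS = √(76200) = 276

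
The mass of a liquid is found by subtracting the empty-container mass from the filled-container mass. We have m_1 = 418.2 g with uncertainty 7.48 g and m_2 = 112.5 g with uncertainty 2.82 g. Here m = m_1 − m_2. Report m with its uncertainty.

For a sum/difference, combine absolute errors in quadrature:
  (δm_1)² = 56.0;  (δm_2)² = 7.95
δm = √(63.9) = 7.99 g
m = 305.7 g.

305.7 ± 7.99 g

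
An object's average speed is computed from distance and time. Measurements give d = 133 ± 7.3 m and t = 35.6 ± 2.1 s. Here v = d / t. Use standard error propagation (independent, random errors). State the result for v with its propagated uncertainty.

Products/powers → add relative errors in quadrature, weighted by exponent:
  (1·δd/d)² = (1×0.0549)² = 0.00301;  (-1·δt/t)² = (-1×0.0590)² = 0.00348
δv/v = √(0.00649) = 0.0806
v = 3.74 m/s, so δv = 0.0806 × 3.74 = 0.301 m/s.

3.74 ± 0.301 m/s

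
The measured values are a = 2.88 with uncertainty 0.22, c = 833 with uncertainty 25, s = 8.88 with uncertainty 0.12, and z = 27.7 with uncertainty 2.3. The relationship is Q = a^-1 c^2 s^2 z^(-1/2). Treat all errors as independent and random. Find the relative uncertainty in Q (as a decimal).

0.109

Since Q is a product/quotient, work with relative uncertainties:
  (-1·δa/a)² = (-1×0.0764)² = 0.00584;  (2·δc/c)² = (2×0.0300)² = 0.00360;  (2·δs/s)² = (2×0.0135)² = 0.000730;  (−½·δz/z)² = (-0.5×0.0830)² = 0.00172
δQ/Q = √(0.0119) = 0.109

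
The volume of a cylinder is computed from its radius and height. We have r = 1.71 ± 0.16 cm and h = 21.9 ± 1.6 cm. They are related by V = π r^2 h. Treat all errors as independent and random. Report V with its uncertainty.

201 ± 40.4 cm^3

Since V is a product/quotient, work with relative uncertainties:
  (2·δr/r)² = (2×0.0936)² = 0.0350;  (1·δh/h)² = (1×0.0731)² = 0.00534
δV/V = √(0.0404) = 0.201
V = 201 cm^3, so δV = 0.201 × 201 = 40.4 cm^3.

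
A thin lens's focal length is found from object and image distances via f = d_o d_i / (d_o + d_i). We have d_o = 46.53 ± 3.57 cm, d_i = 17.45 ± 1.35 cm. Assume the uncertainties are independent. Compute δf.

∂f/∂d_o = (d_i/(d_o+d_i))² = 0.0744;  ∂f/∂d_i = (d_o/(d_o+d_i))² = 0.529
δf = √((∂f/∂d_o · δd_o)² + (∂f/∂d_i · δd_i)²) = √(0.0705 + 0.510) = 0.762 cm

0.762 cm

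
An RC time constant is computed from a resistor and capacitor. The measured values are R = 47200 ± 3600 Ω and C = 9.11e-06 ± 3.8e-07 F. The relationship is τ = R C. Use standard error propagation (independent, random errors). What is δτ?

For a monomial τ ∝ R, C, fractional errors add in quadrature:
  (1·δR/R)² = (1×0.0763)² = 0.00582;  (1·δC/C)² = (1×0.0417)² = 0.00174
δτ/τ = √(0.00756) = 0.0869
τ = 0.430 s, so δτ = 0.0869 × 0.430 = 0.0374 s.

0.0374 s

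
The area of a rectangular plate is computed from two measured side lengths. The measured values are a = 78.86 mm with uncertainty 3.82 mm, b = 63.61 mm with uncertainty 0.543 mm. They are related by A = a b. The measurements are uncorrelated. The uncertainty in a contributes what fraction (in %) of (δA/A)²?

(δA/A)² = (1·δa/a)² + (1·δb/b)²
  a term: (1×0.0484)² = 0.00235
  b term: (1×0.00854)² = 7.29e-05
Total = 0.00242. Share from a = 0.00235/0.00242 = 0.970.

97.0%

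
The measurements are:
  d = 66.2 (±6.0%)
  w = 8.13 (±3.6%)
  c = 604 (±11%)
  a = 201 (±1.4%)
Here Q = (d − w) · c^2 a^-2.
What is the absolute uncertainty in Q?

Let u = d − w = 58.1. δu = √(δd² + δw²) = √(15.8 + 0.0857) = 3.98, so δu/u = 0.0686.
Q is then a monomial in u, c, a:
δQ/Q = √((δu/u)² + (2·δc/c)² + (-2·δa/a)²) = √(0.00470 + 0.0484 + 0.000784) = 0.232
Q = 524, so δQ = 0.232 × 524 = 122.

122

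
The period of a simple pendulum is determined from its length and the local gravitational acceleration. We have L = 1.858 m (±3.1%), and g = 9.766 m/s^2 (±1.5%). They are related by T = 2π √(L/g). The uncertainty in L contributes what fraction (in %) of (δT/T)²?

81.0%

(δT/T)² = (½·δL/L)² + (−½·δg/g)²
  L term: (0.5×0.0310)² = 0.000240
  g term: (-0.5×0.0150)² = 5.62e-05
Total = 0.000296. Share from L = 0.000240/0.000296 = 0.810.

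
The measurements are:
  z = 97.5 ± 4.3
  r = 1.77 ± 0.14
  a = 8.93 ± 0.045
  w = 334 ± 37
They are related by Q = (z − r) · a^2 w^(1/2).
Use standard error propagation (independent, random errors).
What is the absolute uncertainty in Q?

Let u = z − r = 95.7. δu = √(δz² + δr²) = √(18.5 + 0.0196) = 4.30, so δu/u = 0.0449.
Q is then a monomial in u, a, w:
δQ/Q = √((δu/u)² + (2·δa/a)² + (½·δw/w)²) = √(0.00202 + 0.000102 + 0.00307) = 0.0720
Q = 1.4e+05, so δQ = 0.0720 × 1.4e+05 = 10100.

10100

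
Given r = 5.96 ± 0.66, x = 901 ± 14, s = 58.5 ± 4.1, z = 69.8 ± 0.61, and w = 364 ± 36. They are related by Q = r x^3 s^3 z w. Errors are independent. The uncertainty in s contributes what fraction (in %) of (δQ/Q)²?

(δQ/Q)² = (1·δr/r)² + (3·δx/x)² + (3·δs/s)² + (1·δz/z)² + (1·δw/w)²
  r term: (1×0.111)² = 0.0123
  x term: (3×0.0155)² = 0.00217
  s term: (3×0.0701)² = 0.0442
  z term: (1×0.00874)² = 7.64e-05
  w term: (1×0.0989)² = 0.00978
Total = 0.0685. Share from s = 0.0442/0.0685 = 0.645.

64.5%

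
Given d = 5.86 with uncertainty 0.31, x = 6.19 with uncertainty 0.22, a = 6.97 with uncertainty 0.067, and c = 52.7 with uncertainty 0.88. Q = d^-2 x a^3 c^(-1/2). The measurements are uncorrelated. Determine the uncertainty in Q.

Products/powers → add relative errors in quadrature, weighted by exponent:
  (-2·δd/d)² = (-2×0.0529)² = 0.0112;  (1·δx/x)² = (1×0.0355)² = 0.00126;  (3·δa/a)² = (3×0.00961)² = 0.000832;  (−½·δc/c)² = (-0.5×0.0167)² = 6.97e-05
δQ/Q = √(0.0134) = 0.116
Q = 8.41, so δQ = 0.116 × 8.41 = 0.972.

0.972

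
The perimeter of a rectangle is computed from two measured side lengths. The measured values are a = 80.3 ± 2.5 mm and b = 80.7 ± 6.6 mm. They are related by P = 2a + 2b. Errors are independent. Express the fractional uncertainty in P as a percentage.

4.38%

For a sum/difference, combine absolute errors in quadrature:
  (2·δa)² = 25.0;  (2·δb)² = 174
δP = √(199) = 14.1 mm
P = 322 mm, so δP/P = 14.1/322 = 0.0438.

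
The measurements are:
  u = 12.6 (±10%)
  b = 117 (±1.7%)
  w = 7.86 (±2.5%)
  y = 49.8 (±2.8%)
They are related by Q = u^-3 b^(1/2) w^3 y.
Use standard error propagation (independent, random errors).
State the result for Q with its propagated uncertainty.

131 ± 40.6

Each factor contributes (exponent × relative error)² to (δQ/Q)²:
  (-3·δu/u)² = (-3×0.100)² = 0.0900;  (½·δb/b)² = (0.5×0.0170)² = 7.23e-05;  (3·δw/w)² = (3×0.0250)² = 0.00563;  (1·δy/y)² = (1×0.0280)² = 0.000784
δQ/Q = √(0.0965) = 0.311
Q = 131, so δQ = 0.311 × 131 = 40.6.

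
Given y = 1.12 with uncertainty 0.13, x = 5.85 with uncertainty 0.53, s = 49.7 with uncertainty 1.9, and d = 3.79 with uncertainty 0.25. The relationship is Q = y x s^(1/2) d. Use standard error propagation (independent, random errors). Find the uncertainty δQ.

28.4

Products/powers → add relative errors in quadrature, weighted by exponent:
  (1·δy/y)² = (1×0.116)² = 0.0135;  (1·δx/x)² = (1×0.0906)² = 0.00821;  (½·δs/s)² = (0.5×0.0382)² = 0.000365;  (1·δd/d)² = (1×0.0660)² = 0.00435
δQ/Q = √(0.0264) = 0.162
Q = 175, so δQ = 0.162 × 175 = 28.4.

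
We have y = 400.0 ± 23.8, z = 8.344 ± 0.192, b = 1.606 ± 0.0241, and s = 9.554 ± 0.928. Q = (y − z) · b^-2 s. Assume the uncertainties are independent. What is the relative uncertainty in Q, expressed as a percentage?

Let u = y − z = 391.7. δu = √(δy² + δz²) = √(566 + 0.0369) = 23.8, so δu/u = 0.0608.
Q is then a monomial in u, b, s:
δQ/Q = √((δu/u)² + (-2·δb/b)² + (1·δs/s)²) = √(0.00369 + 0.000901 + 0.00943) = 0.118

11.8%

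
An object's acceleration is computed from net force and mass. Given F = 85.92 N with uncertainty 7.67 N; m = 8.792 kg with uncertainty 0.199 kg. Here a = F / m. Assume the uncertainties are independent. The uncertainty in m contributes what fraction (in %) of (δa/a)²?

6.04%

(δa/a)² = (1·δF/F)² + (-1·δm/m)²
  F term: (1×0.0893)² = 0.00797
  m term: (-1×0.0226)² = 0.000512
Total = 0.00848. Share from m = 0.000512/0.00848 = 0.0604.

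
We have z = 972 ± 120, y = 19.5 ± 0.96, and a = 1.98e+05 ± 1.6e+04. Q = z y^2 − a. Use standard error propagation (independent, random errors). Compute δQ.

Let p = z·y^2 = 3.7e+05. δp/p = √((1·δz/z)² + (2·δy/y)²) = √(0.0152 + 0.00969) = 0.158, so δp = 58400.
Q = p − a: δQ = √(δp² + δa²) = √(3.41e+09 + 2.56e+08) = 60500

60500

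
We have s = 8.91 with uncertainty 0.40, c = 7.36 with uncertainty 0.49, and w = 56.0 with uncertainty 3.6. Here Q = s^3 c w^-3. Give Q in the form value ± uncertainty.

Q is a product of powers, so relative uncertainties combine in quadrature:
  (3·δs/s)² = (3×0.0449)² = 0.0181;  (1·δc/c)² = (1×0.0666)² = 0.00443;  (-3·δw/w)² = (-3×0.0643)² = 0.0372
δQ/Q = √(0.0598) = 0.244
Q = 0.0296, so δQ = 0.244 × 0.0296 = 0.00725.

0.0296 ± 0.00725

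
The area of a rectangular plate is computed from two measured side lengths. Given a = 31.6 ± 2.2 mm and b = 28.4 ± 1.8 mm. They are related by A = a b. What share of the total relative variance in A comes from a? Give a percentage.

54.7%

(δA/A)² = (1·δa/a)² + (1·δb/b)²
  a term: (1×0.0696)² = 0.00485
  b term: (1×0.0634)² = 0.00402
Total = 0.00886. Share from a = 0.00485/0.00886 = 0.547.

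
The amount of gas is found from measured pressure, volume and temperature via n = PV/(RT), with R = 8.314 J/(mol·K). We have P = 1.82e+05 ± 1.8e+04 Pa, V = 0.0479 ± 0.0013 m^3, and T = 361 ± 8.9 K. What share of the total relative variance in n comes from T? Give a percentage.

5.46%

(δn/n)² = (1·δP/P)² + (1·δV/V)² + (-1·δT/T)²
  P term: (1×0.0989)² = 0.00978
  V term: (1×0.0271)² = 0.000737
  T term: (-1×0.0247)² = 0.000608
Total = 0.0111. Share from T = 0.000608/0.0111 = 0.0546.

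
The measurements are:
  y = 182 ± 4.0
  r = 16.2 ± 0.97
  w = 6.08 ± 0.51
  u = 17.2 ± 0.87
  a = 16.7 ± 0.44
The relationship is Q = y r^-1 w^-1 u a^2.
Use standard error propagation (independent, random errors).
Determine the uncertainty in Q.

1140

Since Q is a product/quotient, work with relative uncertainties:
  (1·δy/y)² = (1×0.0220)² = 0.000483;  (-1·δr/r)² = (-1×0.0599)² = 0.00359;  (-1·δw/w)² = (-1×0.0839)² = 0.00704;  (1·δu/u)² = (1×0.0506)² = 0.00256;  (2·δa/a)² = (2×0.0263)² = 0.00278
δQ/Q = √(0.0164) = 0.128
Q = 8860, so δQ = 0.128 × 8860 = 1140.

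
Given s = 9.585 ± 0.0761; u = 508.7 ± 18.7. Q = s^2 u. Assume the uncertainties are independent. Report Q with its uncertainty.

Each factor contributes (exponent × relative error)² to (δQ/Q)²:
  (2·δs/s)² = (2×0.00794)² = 0.000252;  (1·δu/u)² = (1×0.0368)² = 0.00135
δQ/Q = √(0.00160) = 0.0400
Q = 46740, so δQ = 0.0400 × 46740 = 1870.

46740 ± 1870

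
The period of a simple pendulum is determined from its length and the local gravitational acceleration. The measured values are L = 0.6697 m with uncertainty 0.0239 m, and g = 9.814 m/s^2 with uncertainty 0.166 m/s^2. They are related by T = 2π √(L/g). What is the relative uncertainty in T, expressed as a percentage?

Since T is a product/quotient, work with relative uncertainties:
  (½·δL/L)² = (0.5×0.0357)² = 0.000318;  (−½·δg/g)² = (-0.5×0.0169)² = 7.15e-05
δT/T = √(0.000390) = 0.0197

1.97%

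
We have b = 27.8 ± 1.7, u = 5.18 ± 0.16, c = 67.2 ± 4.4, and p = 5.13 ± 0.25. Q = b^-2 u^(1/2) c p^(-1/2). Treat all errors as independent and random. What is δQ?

0.0124

Relative error in a monomial: (δQ/Q)² = Σ (nᵢ · δxᵢ/xᵢ)².
  (-2·δb/b)² = (-2×0.0612)² = 0.0150;  (½·δu/u)² = (0.5×0.0309)² = 0.000239;  (1·δc/c)² = (1×0.0655)² = 0.00429;  (−½·δp/p)² = (-0.5×0.0487)² = 0.000594
δQ/Q = √(0.0201) = 0.142
Q = 0.0874, so δQ = 0.142 × 0.0874 = 0.0124.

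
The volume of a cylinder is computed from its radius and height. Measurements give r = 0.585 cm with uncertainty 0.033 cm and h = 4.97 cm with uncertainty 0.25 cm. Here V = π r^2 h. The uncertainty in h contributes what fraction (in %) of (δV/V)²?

16.6%

(δV/V)² = (2·δr/r)² + (1·δh/h)²
  r term: (2×0.0564)² = 0.0127
  h term: (1×0.0503)² = 0.00253
Total = 0.0153. Share from h = 0.00253/0.0153 = 0.166.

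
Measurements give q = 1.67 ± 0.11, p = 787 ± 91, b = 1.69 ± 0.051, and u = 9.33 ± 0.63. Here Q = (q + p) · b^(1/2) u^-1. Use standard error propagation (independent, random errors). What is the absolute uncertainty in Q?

Let w = q + p = 789. δw = √(δq² + δp²) = √(0.0121 + 8280) = 91.0, so δw/w = 0.115.
Q is then a monomial in w, b, u:
δQ/Q = √((δw/w)² + (½·δb/b)² + (-1·δu/u)²) = √(0.0133 + 0.000228 + 0.00456) = 0.135
Q = 110, so δQ = 0.135 × 110 = 14.8.

14.8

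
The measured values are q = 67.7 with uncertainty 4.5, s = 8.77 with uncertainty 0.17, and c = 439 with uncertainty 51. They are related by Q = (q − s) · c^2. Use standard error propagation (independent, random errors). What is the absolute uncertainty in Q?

Let u = q − s = 58.9. δu = √(δq² + δs²) = √(20.2 + 0.0289) = 4.50, so δu/u = 0.0764.
Q is then a monomial in u, c:
δQ/Q = √((δu/u)² + (2·δc/c)²) = √(0.00584 + 0.0540) = 0.245
Q = 1.14e+07, so δQ = 0.245 × 1.14e+07 = 2.78e+06.

2.78e+06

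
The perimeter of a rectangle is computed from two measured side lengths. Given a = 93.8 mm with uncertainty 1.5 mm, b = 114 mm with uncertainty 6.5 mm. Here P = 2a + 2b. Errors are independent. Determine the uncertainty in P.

13.3 mm

Sums and differences: (δP)² = Σ (cᵢ δxᵢ)².
  (2·δa)² = 9.00;  (2·δb)² = 169
δP = √(178) = 13.3 mm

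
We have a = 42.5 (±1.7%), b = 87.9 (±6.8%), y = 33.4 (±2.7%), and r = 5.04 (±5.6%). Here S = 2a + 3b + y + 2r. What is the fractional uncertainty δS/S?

S is a linear combination, so absolute uncertainties add in quadrature:
  (2·δa)² = 2.09;  (3·δb)² = 322;  (δy)² = 0.813;  (2·δr)² = 0.319
δS = √(325) = 18.0
S = 392, so δS/S = 18.0/392 = 0.0460.

0.0460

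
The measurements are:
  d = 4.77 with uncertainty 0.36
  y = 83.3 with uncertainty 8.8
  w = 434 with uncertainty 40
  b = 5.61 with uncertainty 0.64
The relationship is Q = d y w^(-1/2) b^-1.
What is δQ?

0.608

Products/powers → add relative errors in quadrature, weighted by exponent:
  (1·δd/d)² = (1×0.0755)² = 0.00570;  (1·δy/y)² = (1×0.106)² = 0.0112;  (−½·δw/w)² = (-0.5×0.0922)² = 0.00212;  (-1·δb/b)² = (-1×0.114)² = 0.0130
δQ/Q = √(0.0320) = 0.179
Q = 3.40, so δQ = 0.179 × 3.40 = 0.608.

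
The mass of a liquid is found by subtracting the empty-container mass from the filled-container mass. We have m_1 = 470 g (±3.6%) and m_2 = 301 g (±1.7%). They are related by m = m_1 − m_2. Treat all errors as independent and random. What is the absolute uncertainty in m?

Each term contributes (cᵢ δxᵢ)² to (δm)²:
  (δm_1)² = 286;  (δm_2)² = 26.2
δm = √(312) = 17.7 g

17.7 g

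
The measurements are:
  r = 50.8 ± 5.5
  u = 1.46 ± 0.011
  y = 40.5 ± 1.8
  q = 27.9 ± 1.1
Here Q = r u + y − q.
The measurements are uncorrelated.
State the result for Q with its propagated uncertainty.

Let p = r·u = 74.2. δp/p = √((1·δr/r)² + (1·δu/u)²) = √(0.0117 + 5.68e-05) = 0.109, so δp = 8.05.
Q = p + y − q: δQ = √(δp² + δy² + δq²) = √(64.8 + 3.24 + 1.21) = 8.32
Q = 86.8.

86.8 ± 8.32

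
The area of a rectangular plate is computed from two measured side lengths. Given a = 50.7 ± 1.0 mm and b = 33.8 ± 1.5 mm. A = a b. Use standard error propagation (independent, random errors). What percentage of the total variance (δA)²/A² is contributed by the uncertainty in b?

(δA/A)² = (1·δa/a)² + (1·δb/b)²
  a term: (1×0.0197)² = 0.000389
  b term: (1×0.0444)² = 0.00197
Total = 0.00236. Share from b = 0.00197/0.00236 = 0.835.

83.5%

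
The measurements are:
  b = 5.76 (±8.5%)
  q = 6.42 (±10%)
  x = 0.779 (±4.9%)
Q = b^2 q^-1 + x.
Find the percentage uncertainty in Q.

Let p = b^2·q^-1 = 5.17. δp/p = √((2·δb/b)² + (-1·δq/q)²) = √(0.0289 + 0.0100) = 0.197, so δp = 1.02.
Q = p + x: δQ = √(δp² + δx²) = √(1.04 + 0.00146) = 1.02
Q = 5.95, so δQ/Q = 1.02/5.95 = 0.172.

17.2%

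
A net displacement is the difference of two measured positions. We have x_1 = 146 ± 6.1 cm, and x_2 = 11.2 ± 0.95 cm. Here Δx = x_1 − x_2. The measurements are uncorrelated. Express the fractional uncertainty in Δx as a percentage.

4.58%

For a sum/difference, combine absolute errors in quadrature:
  (δx_1)² = 37.2;  (δx_2)² = 0.902
δΔx = √(38.1) = 6.17 cm
Δx = 135 cm, so δΔx/Δx = 6.17/135 = 0.0458.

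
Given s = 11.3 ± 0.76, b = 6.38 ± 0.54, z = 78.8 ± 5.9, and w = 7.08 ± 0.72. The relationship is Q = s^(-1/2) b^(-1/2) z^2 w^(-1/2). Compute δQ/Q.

0.167

Q is a product of powers, so relative uncertainties combine in quadrature:
  (−½·δs/s)² = (-0.5×0.0673)² = 0.00113;  (−½·δb/b)² = (-0.5×0.0846)² = 0.00179;  (2·δz/z)² = (2×0.0749)² = 0.0224;  (−½·δw/w)² = (-0.5×0.102)² = 0.00259
δQ/Q = √(0.0279) = 0.167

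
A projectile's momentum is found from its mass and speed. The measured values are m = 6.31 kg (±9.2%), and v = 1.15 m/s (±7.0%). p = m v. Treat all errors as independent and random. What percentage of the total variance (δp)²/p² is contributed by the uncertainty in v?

(δp/p)² = (1·δm/m)² + (1·δv/v)²
  m term: (1×0.0920)² = 0.00846
  v term: (1×0.0700)² = 0.00490
Total = 0.0134. Share from v = 0.00490/0.0134 = 0.367.

36.7%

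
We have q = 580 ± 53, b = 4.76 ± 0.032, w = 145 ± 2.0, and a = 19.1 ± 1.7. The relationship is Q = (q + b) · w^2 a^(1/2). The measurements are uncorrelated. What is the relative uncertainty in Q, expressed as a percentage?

10.5%

Let u = q + b = 585. δu = √(δq² + δb²) = √(2810 + 0.00102) = 53.0, so δu/u = 0.0906.
Q is then a monomial in u, w, a:
δQ/Q = √((δu/u)² + (2·δw/w)² + (½·δa/a)²) = √(0.00821 + 0.000761 + 0.00198) = 0.105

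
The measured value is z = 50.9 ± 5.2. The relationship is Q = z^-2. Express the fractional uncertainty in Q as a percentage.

Q ∝ z^-2, so δQ/Q = |-2| · δz/z = 2 × 0.102 = 0.204.

20.4%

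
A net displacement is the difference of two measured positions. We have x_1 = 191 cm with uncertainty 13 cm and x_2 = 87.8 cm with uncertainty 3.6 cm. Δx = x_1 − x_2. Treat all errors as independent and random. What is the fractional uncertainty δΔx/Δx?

0.131

Each term contributes (cᵢ δxᵢ)² to (δΔx)²:
  (δx_1)² = 169;  (δx_2)² = 13.0
δΔx = √(182) = 13.5 cm
Δx = 103 cm, so δΔx/Δx = 13.5/103 = 0.131.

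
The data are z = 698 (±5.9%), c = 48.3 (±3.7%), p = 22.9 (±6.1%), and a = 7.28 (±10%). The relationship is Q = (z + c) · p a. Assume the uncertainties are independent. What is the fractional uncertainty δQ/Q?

0.130

Let u = z + c = 746. δu = √(δz² + δc²) = √(1700 + 3.19) = 41.2, so δu/u = 0.0552.
Q is then a monomial in u, p, a:
δQ/Q = √((δu/u)² + (1·δp/p)² + (1·δa/a)²) = √(0.00305 + 0.00372 + 0.0100) = 0.130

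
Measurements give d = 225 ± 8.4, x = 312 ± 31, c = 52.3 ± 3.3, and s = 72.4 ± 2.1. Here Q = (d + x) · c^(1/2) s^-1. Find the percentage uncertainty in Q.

7.36%

Let u = d + x = 537. δu = √(δd² + δx²) = √(70.6 + 961) = 32.1, so δu/u = 0.0598.
Q is then a monomial in u, c, s:
δQ/Q = √((δu/u)² + (½·δc/c)² + (-1·δs/s)²) = √(0.00358 + 0.000995 + 0.000841) = 0.0736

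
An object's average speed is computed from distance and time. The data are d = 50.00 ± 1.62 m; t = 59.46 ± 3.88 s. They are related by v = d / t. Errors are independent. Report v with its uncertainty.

0.8409 ± 0.0613 m/s

Relative error in a monomial: (δv/v)² = Σ (nᵢ · δxᵢ/xᵢ)².
  (1·δd/d)² = (1×0.0324)² = 0.00105;  (-1·δt/t)² = (-1×0.0653)² = 0.00426
δv/v = √(0.00531) = 0.0729
v = 0.8409 m/s, so δv = 0.0729 × 0.8409 = 0.0613 m/s.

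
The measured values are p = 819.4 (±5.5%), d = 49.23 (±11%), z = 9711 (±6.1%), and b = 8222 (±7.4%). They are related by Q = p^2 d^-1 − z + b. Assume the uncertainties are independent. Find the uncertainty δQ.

Let w = p^2·d^-1 = 13640. δw/w = √((2·δp/p)² + (-1·δd/d)²) = √(0.0121 + 0.0121) = 0.156, so δw = 2120.
Q = w − z + b: δQ = √(δw² + δz² + δb²) = √(4.5e+06 + 3.51e+05 + 3.7e+05) = 2290

2290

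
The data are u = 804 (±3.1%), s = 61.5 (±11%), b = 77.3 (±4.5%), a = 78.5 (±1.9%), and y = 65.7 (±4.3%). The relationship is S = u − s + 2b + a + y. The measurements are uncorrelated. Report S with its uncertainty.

Each term contributes (cᵢ δxᵢ)² to (δS)²:
  (δu)² = 621;  (δs)² = 45.8;  (2·δb)² = 48.4;  (δa)² = 2.22;  (δy)² = 7.98
δS = √(726) = 26.9
S = 1040.

1040 ± 26.9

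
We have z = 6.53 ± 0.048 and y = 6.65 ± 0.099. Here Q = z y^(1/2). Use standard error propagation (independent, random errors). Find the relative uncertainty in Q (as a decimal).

Relative error in a monomial: (δQ/Q)² = Σ (nᵢ · δxᵢ/xᵢ)².
  (1·δz/z)² = (1×0.00735)² = 5.4e-05;  (½·δy/y)² = (0.5×0.0149)² = 5.54e-05
δQ/Q = √(0.000109) = 0.0105

0.0105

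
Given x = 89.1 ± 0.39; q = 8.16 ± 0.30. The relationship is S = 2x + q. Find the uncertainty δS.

0.836

For a sum/difference, combine absolute errors in quadrature:
  (2·δx)² = 0.608;  (δq)² = 0.0900
δS = √(0.698) = 0.836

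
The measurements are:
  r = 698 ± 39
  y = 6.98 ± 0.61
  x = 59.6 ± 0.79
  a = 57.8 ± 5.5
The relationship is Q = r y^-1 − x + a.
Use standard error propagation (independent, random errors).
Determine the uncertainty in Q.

11.8

Let p = r·y^-1 = 100. δp/p = √((1·δr/r)² + (-1·δy/y)²) = √(0.00312 + 0.00764) = 0.104, so δp = 10.4.
Q = p − x + a: δQ = √(δp² + δx² + δa²) = √(108 + 0.624 + 30.2) = 11.8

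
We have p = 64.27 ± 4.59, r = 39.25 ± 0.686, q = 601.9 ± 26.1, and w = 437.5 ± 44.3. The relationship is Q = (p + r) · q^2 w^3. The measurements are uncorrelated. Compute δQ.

1e+15

Let u = p + r = 103.5. δu = √(δp² + δr²) = √(21.1 + 0.471) = 4.64, so δu/u = 0.0448.
Q is then a monomial in u, q, w:
δQ/Q = √((δu/u)² + (2·δq/q)² + (3·δw/w)²) = √(0.00201 + 0.00752 + 0.0923) = 0.319
Q = 3.141e+15, so δQ = 0.319 × 3.141e+15 = 1e+15.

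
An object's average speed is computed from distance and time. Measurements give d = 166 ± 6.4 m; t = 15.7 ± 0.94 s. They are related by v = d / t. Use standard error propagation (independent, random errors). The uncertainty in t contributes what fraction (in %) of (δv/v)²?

(δv/v)² = (1·δd/d)² + (-1·δt/t)²
  d term: (1×0.0386)² = 0.00149
  t term: (-1×0.0599)² = 0.00358
Total = 0.00507. Share from t = 0.00358/0.00507 = 0.707.

70.7%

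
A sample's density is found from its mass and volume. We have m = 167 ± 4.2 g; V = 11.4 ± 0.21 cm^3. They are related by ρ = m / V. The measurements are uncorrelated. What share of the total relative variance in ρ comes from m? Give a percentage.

65.1%

(δρ/ρ)² = (1·δm/m)² + (-1·δV/V)²
  m term: (1×0.0251)² = 0.000633
  V term: (-1×0.0184)² = 0.000339
Total = 0.000972. Share from m = 0.000633/0.000972 = 0.651.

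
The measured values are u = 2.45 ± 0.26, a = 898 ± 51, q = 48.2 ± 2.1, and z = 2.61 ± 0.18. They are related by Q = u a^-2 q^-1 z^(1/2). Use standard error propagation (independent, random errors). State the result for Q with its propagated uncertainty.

(1.02 ± 0.168) × 10^-7

Relative error in a monomial: (δQ/Q)² = Σ (nᵢ · δxᵢ/xᵢ)².
  (1·δu/u)² = (1×0.106)² = 0.0113;  (-2·δa/a)² = (-2×0.0568)² = 0.0129;  (-1·δq/q)² = (-1×0.0436)² = 0.00190;  (½·δz/z)² = (0.5×0.0690)² = 0.00119
δQ/Q = √(0.0273) = 0.165
Q = 1.02e-07, so δQ = 0.165 × 1.02e-07 = 1.68e-08.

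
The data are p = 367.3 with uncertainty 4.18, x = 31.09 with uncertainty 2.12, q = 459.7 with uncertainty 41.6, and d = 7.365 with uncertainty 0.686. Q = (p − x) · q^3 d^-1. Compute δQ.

Let u = p − x = 336.2. δu = √(δp² + δx²) = √(17.5 + 4.49) = 4.69, so δu/u = 0.0139.
Q is then a monomial in u, q, d:
δQ/Q = √((δu/u)² + (3·δq/q)² + (-1·δd/d)²) = √(0.000194 + 0.0737 + 0.00868) = 0.287
Q = 4.435e+09, so δQ = 0.287 × 4.435e+09 = 1.27e+09.

1.27e+09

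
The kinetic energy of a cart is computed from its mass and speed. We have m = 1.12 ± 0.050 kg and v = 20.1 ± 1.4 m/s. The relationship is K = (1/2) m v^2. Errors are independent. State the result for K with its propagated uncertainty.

Relative error in a monomial: (δK/K)² = Σ (nᵢ · δxᵢ/xᵢ)².
  (1·δm/m)² = (1×0.0446)² = 0.00199;  (2·δv/v)² = (2×0.0697)² = 0.0194
δK/K = √(0.0214) = 0.146
K = 226 J, so δK = 0.146 × 226 = 33.1 J.

226 ± 33.1 J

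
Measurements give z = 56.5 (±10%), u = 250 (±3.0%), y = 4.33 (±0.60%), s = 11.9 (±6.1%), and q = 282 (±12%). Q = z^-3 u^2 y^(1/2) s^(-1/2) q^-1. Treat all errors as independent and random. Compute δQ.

0.000245

Products/powers → add relative errors in quadrature, weighted by exponent:
  (-3·δz/z)² = (-3×0.100)² = 0.0900;  (2·δu/u)² = (2×0.0300)² = 0.00360;  (½·δy/y)² = (0.5×0.00600)² = 9e-06;  (−½·δs/s)² = (-0.5×0.0610)² = 0.000930;  (-1·δq/q)² = (-1×0.120)² = 0.0144
δQ/Q = √(0.109) = 0.330
Q = 0.000741, so δQ = 0.330 × 0.000741 = 0.000245.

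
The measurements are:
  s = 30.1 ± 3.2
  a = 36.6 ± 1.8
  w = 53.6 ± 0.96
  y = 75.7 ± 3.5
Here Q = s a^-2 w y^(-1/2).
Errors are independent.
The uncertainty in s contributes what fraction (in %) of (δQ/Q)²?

51.8%

(δQ/Q)² = (1·δs/s)² + (-2·δa/a)² + (1·δw/w)² + (−½·δy/y)²
  s term: (1×0.106)² = 0.0113
  a term: (-2×0.0492)² = 0.00967
  w term: (1×0.0179)² = 0.000321
  y term: (-0.5×0.0462)² = 0.000534
Total = 0.0218. Share from s = 0.0113/0.0218 = 0.518.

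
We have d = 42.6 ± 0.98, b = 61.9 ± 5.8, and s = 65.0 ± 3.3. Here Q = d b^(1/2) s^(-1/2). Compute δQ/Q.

0.0580

Products/powers → add relative errors in quadrature, weighted by exponent:
  (1·δd/d)² = (1×0.0230)² = 0.000529;  (½·δb/b)² = (0.5×0.0937)² = 0.00219;  (−½·δs/s)² = (-0.5×0.0508)² = 0.000644
δQ/Q = √(0.00337) = 0.0580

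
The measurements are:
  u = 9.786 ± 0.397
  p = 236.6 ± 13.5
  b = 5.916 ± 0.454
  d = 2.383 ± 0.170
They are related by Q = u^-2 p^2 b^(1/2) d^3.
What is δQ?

Products/powers → add relative errors in quadrature, weighted by exponent:
  (-2·δu/u)² = (-2×0.0406)² = 0.00658;  (2·δp/p)² = (2×0.0571)² = 0.0130;  (½·δb/b)² = (0.5×0.0767)² = 0.00147;  (3·δd/d)² = (3×0.0713)² = 0.0458
δQ/Q = √(0.0669) = 0.259
Q = 19240, so δQ = 0.259 × 19240 = 4980.

4980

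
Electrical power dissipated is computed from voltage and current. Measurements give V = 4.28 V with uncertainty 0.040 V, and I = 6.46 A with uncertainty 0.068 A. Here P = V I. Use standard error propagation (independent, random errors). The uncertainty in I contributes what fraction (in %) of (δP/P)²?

(δP/P)² = (1·δV/V)² + (1·δI/I)²
  V term: (1×0.00935)² = 8.73e-05
  I term: (1×0.0105)² = 0.000111
Total = 0.000198. Share from I = 0.000111/0.000198 = 0.559.

55.9%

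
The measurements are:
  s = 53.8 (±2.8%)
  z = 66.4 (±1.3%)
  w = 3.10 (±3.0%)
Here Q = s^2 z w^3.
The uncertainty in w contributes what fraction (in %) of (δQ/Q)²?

71.0%

(δQ/Q)² = (2·δs/s)² + (1·δz/z)² + (3·δw/w)²
  s term: (2×0.0280)² = 0.00314
  z term: (1×0.0130)² = 0.000169
  w term: (3×0.0300)² = 0.00810
Total = 0.0114. Share from w = 0.00810/0.0114 = 0.710.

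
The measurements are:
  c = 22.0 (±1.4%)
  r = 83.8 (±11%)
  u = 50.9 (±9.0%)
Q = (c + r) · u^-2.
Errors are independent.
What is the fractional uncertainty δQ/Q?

Let w = c + r = 106. δw = √(δc² + δr²) = √(0.0949 + 85.0) = 9.22, so δw/w = 0.0872.
Q is then a monomial in w, u:
δQ/Q = √((δw/w)² + (-2·δu/u)²) = √(0.00760 + 0.0324) = 0.200

0.200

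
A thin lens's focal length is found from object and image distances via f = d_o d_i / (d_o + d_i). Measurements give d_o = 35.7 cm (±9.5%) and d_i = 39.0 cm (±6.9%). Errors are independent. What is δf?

∂f/∂d_o = (d_i/(d_o+d_i))² = 0.273;  ∂f/∂d_i = (d_o/(d_o+d_i))² = 0.228
δf = √((∂f/∂d_o · δd_o)² + (∂f/∂d_i · δd_i)²) = √(0.855 + 0.378) = 1.11 cm

1.11 cm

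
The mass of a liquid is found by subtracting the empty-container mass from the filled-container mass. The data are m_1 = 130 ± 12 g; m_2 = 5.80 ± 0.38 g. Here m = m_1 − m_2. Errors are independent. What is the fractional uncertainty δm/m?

Absolute uncertainties add in quadrature for a linear combination:
  (δm_1)² = 144;  (δm_2)² = 0.144
δm = √(144) = 12.0 g
m = 124 g, so δm/m = 12.0/124 = 0.0967.

0.0967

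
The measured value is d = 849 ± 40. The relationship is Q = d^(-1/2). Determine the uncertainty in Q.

Q ∝ d^(-1/2), so δQ/Q = |−½| · δd/d = 0.5 × 0.0471 = 0.0236.
Q = 0.0343, so δQ = 0.0236 × 0.0343 = 0.000808.

0.000808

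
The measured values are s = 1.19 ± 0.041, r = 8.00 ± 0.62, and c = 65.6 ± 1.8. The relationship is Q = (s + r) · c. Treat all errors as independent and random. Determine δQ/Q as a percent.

Let u = s + r = 9.19. δu = √(δs² + δr²) = √(0.00168 + 0.384) = 0.621, so δu/u = 0.0676.
Q is then a monomial in u, c:
δQ/Q = √((δu/u)² + (1·δc/c)²) = √(0.00457 + 0.000753) = 0.0730

7.30%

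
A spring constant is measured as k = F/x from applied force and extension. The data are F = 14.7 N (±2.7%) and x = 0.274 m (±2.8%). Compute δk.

2.09 N/m

Since k is a product/quotient, work with relative uncertainties:
  (1·δF/F)² = (1×0.0270)² = 0.000729;  (-1·δx/x)² = (-1×0.0280)² = 0.000784
δk/k = √(0.00151) = 0.0389
k = 53.6 N/m, so δk = 0.0389 × 53.6 = 2.09 N/m.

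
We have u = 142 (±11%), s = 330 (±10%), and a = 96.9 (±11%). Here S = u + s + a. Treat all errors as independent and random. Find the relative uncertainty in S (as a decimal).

S is a linear combination, so absolute uncertainties add in quadrature:
  (δu)² = 244;  (δs)² = 1090;  (δa)² = 114
δS = √(1450) = 38.0
S = 569, so δS/S = 38.0/569 = 0.0669.

0.0669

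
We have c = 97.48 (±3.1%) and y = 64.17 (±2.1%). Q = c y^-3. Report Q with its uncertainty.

Each factor contributes (exponent × relative error)² to (δQ/Q)²:
  (1·δc/c)² = (1×0.0310)² = 0.000961;  (-3·δy/y)² = (-3×0.0210)² = 0.00397
δQ/Q = √(0.00493) = 0.0702
Q = 0.0003689, so δQ = 0.0702 × 0.0003689 = 2.59e-05.

(3.689 ± 0.259) × 10^-4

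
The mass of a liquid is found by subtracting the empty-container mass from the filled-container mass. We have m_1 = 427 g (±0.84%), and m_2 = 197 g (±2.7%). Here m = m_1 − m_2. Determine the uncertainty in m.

For a sum/difference, combine absolute errors in quadrature:
  (δm_1)² = 12.9;  (δm_2)² = 28.3
δm = √(41.2) = 6.42 g

6.42 g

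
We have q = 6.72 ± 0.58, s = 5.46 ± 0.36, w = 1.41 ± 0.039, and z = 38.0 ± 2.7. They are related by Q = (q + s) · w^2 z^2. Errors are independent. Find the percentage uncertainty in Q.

Let u = q + s = 12.2. δu = √(δq² + δs²) = √(0.336 + 0.130) = 0.683, so δu/u = 0.0560.
Q is then a monomial in u, w, z:
δQ/Q = √((δu/u)² + (2·δw/w)² + (2·δz/z)²) = √(0.00314 + 0.00306 + 0.0202) = 0.162

16.2%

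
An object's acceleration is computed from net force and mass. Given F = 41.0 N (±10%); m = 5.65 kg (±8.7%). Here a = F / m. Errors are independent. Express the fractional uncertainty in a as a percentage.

13.3%

Each factor contributes (exponent × relative error)² to (δa/a)²:
  (1·δF/F)² = (1×0.100)² = 0.0100;  (-1·δm/m)² = (-1×0.0870)² = 0.00757
δa/a = √(0.0176) = 0.133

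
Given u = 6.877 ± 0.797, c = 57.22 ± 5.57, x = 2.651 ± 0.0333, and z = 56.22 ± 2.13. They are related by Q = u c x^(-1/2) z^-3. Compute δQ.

0.000258

Products/powers → add relative errors in quadrature, weighted by exponent:
  (1·δu/u)² = (1×0.116)² = 0.0134;  (1·δc/c)² = (1×0.0973)² = 0.00948;  (−½·δx/x)² = (-0.5×0.0126)² = 3.94e-05;  (-3·δz/z)² = (-3×0.0379)² = 0.0129
δQ/Q = √(0.0359) = 0.189
Q = 0.001360, so δQ = 0.189 × 0.001360 = 0.000258.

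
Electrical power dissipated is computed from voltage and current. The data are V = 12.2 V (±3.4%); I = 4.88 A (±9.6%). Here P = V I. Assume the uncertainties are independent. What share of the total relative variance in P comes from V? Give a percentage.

(δP/P)² = (1·δV/V)² + (1·δI/I)²
  V term: (1×0.0340)² = 0.00116
  I term: (1×0.0960)² = 0.00922
Total = 0.0104. Share from V = 0.00116/0.0104 = 0.111.

11.1%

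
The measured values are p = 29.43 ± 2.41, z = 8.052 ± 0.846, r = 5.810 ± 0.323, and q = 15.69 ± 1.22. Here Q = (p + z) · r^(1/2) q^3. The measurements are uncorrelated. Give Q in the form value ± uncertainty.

Let u = p + z = 37.48. δu = √(δp² + δz²) = √(5.81 + 0.716) = 2.55, so δu/u = 0.0681.
Q is then a monomial in u, r, q:
δQ/Q = √((δu/u)² + (½·δr/r)² + (3·δq/q)²) = √(0.00464 + 0.000773 + 0.0544) = 0.245
Q = 349000, so δQ = 0.245 × 349000 = 85400.

349000 ± 85400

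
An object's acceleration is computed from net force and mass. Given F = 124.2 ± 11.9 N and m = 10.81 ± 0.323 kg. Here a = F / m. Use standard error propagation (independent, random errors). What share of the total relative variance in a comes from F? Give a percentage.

(δa/a)² = (1·δF/F)² + (-1·δm/m)²
  F term: (1×0.0958)² = 0.00918
  m term: (-1×0.0299)² = 0.000893
Total = 0.0101. Share from F = 0.00918/0.0101 = 0.911.

91.1%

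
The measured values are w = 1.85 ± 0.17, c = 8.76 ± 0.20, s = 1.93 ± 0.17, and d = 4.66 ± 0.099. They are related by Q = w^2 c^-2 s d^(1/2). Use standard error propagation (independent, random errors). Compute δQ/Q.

Relative error in a monomial: (δQ/Q)² = Σ (nᵢ · δxᵢ/xᵢ)².
  (2·δw/w)² = (2×0.0919)² = 0.0338;  (-2·δc/c)² = (-2×0.0228)² = 0.00209;  (1·δs/s)² = (1×0.0881)² = 0.00776;  (½·δd/d)² = (0.5×0.0212)² = 0.000113
δQ/Q = √(0.0437) = 0.209

0.209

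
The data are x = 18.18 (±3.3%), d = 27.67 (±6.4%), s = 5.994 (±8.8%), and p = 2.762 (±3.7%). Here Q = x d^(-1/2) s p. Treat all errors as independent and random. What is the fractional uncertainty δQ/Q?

0.106

Q is a product of powers, so relative uncertainties combine in quadrature:
  (1·δx/x)² = (1×0.0330)² = 0.00109;  (−½·δd/d)² = (-0.5×0.0640)² = 0.00102;  (1·δs/s)² = (1×0.0880)² = 0.00774;  (1·δp/p)² = (1×0.0370)² = 0.00137
δQ/Q = √(0.0112) = 0.106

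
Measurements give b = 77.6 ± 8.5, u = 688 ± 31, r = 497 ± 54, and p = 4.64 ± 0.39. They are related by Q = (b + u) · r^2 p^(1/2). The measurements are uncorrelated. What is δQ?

9.18e+07

Let w = b + u = 766. δw = √(δb² + δu²) = √(72.2 + 961) = 32.1, so δw/w = 0.0420.
Q is then a monomial in w, r, p:
δQ/Q = √((δw/w)² + (2·δr/r)² + (½·δp/p)²) = √(0.00176 + 0.0472 + 0.00177) = 0.225
Q = 4.07e+08, so δQ = 0.225 × 4.07e+08 = 9.18e+07.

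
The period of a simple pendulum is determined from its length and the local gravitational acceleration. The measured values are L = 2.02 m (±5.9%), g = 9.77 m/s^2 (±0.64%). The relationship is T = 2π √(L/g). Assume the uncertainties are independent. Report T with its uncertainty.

Since T is a product/quotient, work with relative uncertainties:
  (½·δL/L)² = (0.5×0.0590)² = 0.000870;  (−½·δg/g)² = (-0.5×0.00640)² = 1.02e-05
δT/T = √(0.000880) = 0.0297
T = 2.86 s, so δT = 0.0297 × 2.86 = 0.0848 s.

2.86 ± 0.0848 s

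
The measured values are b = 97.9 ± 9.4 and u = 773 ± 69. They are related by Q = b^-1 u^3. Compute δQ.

1.34e+06

Relative error in a monomial: (δQ/Q)² = Σ (nᵢ · δxᵢ/xᵢ)².
  (-1·δb/b)² = (-1×0.0960)² = 0.00922;  (3·δu/u)² = (3×0.0893)² = 0.0717
δQ/Q = √(0.0809) = 0.284
Q = 4.72e+06, so δQ = 0.284 × 4.72e+06 = 1.34e+06.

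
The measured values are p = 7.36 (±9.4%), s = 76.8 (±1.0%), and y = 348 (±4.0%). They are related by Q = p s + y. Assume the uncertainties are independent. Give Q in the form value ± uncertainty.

913 ± 55.2

Let w = p·s = 565. δw/w = √((1·δp/p)² + (1·δs/s)²) = √(0.00884 + 0.000100) = 0.0945, so δw = 53.4.
Q = w + y: δQ = √(δw² + δy²) = √(2860 + 194) = 55.2
Q = 913.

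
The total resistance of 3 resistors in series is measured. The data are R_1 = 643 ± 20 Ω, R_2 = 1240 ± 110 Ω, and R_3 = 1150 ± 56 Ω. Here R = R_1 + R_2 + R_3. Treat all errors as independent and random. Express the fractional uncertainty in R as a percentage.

4.12%

Each term contributes (cᵢ δxᵢ)² to (δR)²:
  (δR_1)² = 400;  (δR_2)² = 12100;  (δR_3)² = 3140
δR = √(15600) = 125 Ω
R = 3030 Ω, so δR/R = 125/3030 = 0.0412.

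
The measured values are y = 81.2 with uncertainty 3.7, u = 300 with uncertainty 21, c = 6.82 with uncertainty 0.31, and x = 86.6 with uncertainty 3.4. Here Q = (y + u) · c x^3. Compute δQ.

2.33e+08

Let w = y + u = 381. δw = √(δy² + δu²) = √(13.7 + 441) = 21.3, so δw/w = 0.0559.
Q is then a monomial in w, c, x:
δQ/Q = √((δw/w)² + (1·δc/c)² + (3·δx/x)²) = √(0.00313 + 0.00207 + 0.0139) = 0.138
Q = 1.69e+09, so δQ = 0.138 × 1.69e+09 = 2.33e+08.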